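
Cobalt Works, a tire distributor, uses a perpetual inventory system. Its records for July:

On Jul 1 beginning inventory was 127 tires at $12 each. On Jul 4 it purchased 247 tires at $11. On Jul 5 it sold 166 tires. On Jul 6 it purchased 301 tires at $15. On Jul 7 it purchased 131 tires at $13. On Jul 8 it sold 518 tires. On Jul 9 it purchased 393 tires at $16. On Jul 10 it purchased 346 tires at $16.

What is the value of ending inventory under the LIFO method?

Ending inventory = $13,288

Jul 5, 166 sold [LIFO — newest first]: 166 @ $11 = $1,826
Jul 8, 518 sold [LIFO — newest first]: 131 @ $13 + 301 @ $15 + 81 @ $11 + 5 @ $12 = $7,169
Total COGS = $1,826 + $7,169 = $8,995
Ending inventory: 122 @ $12 + 393 @ $16 + 346 @ $16 = $13,288
Check: goods available $22,283 = COGS $8,995 + ending $13,288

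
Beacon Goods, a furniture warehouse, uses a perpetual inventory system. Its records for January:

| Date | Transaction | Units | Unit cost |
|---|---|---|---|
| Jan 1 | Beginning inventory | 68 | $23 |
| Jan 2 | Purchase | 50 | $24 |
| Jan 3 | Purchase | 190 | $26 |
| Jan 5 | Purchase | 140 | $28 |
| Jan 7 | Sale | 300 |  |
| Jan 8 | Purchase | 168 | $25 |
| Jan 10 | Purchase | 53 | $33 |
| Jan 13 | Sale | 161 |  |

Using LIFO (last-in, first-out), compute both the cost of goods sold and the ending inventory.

Jan 7, 300 sold [LIFO — newest first]: 140 @ $28 + 160 @ $26 = $8,080
Jan 13, 161 sold [LIFO — newest first]: 53 @ $33 + 108 @ $25 = $4,449
Total COGS = $8,080 + $4,449 = $12,529
Ending inventory: 68 @ $23 + 50 @ $24 + 30 @ $26 + 60 @ $25 = $5,044
Check: goods available $17,573 = COGS $12,529 + ending $5,044

COGS = $12,529; ending inventory = $5,044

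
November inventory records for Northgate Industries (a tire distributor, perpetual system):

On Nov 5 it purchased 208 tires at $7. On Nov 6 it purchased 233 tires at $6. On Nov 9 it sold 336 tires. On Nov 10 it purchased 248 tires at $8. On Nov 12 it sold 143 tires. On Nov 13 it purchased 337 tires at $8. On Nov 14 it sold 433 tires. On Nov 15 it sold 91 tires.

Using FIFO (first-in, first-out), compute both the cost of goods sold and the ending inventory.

COGS = $7,350; ending inventory = $184

Nov 9, 336 sold [FIFO — oldest first]: 208 @ $7 + 128 @ $6 = $2,224
Nov 12, 143 sold [FIFO — oldest first]: 105 @ $6 + 38 @ $8 = $934
Nov 14, 433 sold [FIFO — oldest first]: 210 @ $8 + 223 @ $8 = $3,464
Nov 15, 91 sold [FIFO — oldest first]: 91 @ $8 = $728
Total COGS = $2,224 + $934 + $3,464 + $728 = $7,350
Ending inventory: 23 @ $8 = $184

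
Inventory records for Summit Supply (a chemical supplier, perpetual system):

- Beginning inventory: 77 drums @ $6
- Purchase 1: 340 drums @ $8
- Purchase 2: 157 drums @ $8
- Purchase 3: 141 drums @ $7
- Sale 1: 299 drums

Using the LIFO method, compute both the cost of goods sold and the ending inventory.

Sale 1 (299) [LIFO — newest first]: 141 @ $7 + 157 @ $8 + 1 @ $8 = $2,251
Ending inventory: 77 @ $6 + 339 @ $8 = $3,174

COGS = $2,251; ending inventory = $3,174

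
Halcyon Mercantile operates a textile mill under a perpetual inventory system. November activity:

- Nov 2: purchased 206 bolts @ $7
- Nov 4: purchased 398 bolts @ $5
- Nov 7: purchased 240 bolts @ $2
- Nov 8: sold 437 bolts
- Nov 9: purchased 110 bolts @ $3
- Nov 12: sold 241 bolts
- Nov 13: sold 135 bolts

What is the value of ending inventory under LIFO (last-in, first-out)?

Ending inventory = $987

Nov 8, 437 sold [LIFO — newest first]: 240 @ $2 + 197 @ $5 = $1,465
Nov 12, 241 sold [LIFO — newest first]: 110 @ $3 + 131 @ $5 = $985
Nov 13, 135 sold [LIFO — newest first]: 70 @ $5 + 65 @ $7 = $805
Total COGS = $1,465 + $985 + $805 = $3,255
Ending inventory: 141 @ $7 = $987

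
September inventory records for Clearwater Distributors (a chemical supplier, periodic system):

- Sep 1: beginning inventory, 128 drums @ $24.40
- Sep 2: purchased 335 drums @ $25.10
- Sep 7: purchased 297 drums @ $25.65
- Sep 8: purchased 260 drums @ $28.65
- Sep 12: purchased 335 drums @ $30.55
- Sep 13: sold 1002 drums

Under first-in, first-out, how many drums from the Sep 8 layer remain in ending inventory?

Sep 13, 1002 sold [FIFO — oldest first]: 128 @ $24.40 + 335 @ $25.10 + 297 @ $25.65 + 242 @ $28.65 = $26,083.05
Ending inventory: 18 @ $28.65 + 335 @ $30.55 = $10,749.95

18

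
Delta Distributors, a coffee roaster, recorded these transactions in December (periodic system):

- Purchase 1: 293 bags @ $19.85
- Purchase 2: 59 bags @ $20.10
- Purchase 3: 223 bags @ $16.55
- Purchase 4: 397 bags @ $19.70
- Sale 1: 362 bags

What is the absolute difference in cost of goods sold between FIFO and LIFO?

FIFO COGS: 293 @ $19.85 + 59 @ $20.10 + 10 @ $16.55 = $7,167.45
LIFO COGS: 362 @ $19.70 = $7,131.40
Difference = |$7,167.45 − $7,131.40| = $36.05

$36.05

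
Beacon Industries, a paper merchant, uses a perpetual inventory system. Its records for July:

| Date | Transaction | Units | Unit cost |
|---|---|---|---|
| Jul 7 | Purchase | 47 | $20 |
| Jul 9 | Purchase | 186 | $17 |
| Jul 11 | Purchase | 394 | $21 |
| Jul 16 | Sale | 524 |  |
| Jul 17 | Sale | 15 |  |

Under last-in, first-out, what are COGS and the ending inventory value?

COGS = $10,739; ending inventory = $1,637

Jul 16, 524 sold [LIFO — newest first]: 394 @ $21 + 130 @ $17 = $10,484
Jul 17, 15 sold [LIFO — newest first]: 15 @ $17 = $255
Total COGS = $10,484 + $255 = $10,739
Ending inventory: 47 @ $20 + 41 @ $17 = $1,637
Check: goods available $12,376 = COGS $10,739 + ending $1,637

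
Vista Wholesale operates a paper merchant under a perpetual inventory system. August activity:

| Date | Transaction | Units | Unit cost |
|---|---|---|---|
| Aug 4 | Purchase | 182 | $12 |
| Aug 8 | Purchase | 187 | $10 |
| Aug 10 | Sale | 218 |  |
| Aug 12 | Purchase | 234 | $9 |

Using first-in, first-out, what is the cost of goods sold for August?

Aug 10, 218 sold [FIFO — oldest first]: 182 @ $12 + 36 @ $10 = $2,544
Ending inventory: 151 @ $10 + 234 @ $9 = $3,616

COGS = $2,544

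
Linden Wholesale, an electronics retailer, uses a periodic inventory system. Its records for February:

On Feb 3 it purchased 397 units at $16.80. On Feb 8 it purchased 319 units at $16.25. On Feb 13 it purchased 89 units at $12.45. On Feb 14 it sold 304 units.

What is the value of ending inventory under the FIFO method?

Feb 14, 304 sold [FIFO — oldest first]: 304 @ $16.80 = $5,107.20
Ending inventory: 93 @ $16.80 + 319 @ $16.25 + 89 @ $12.45 = $7,854.20
Check: goods available $12,961.40 = COGS $5,107.20 + ending $7,854.20

Ending inventory = $7,854.20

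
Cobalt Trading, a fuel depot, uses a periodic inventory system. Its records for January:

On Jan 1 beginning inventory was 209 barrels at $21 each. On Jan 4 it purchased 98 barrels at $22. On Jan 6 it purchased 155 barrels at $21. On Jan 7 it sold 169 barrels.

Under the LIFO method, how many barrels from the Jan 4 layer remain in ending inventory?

Jan 7, 169 sold [LIFO — newest first]: 155 @ $21 + 14 @ $22 = $3,563
Ending inventory: 209 @ $21 + 84 @ $22 = $6,237
Check: goods available $9,800 = COGS $3,563 + ending $6,237

84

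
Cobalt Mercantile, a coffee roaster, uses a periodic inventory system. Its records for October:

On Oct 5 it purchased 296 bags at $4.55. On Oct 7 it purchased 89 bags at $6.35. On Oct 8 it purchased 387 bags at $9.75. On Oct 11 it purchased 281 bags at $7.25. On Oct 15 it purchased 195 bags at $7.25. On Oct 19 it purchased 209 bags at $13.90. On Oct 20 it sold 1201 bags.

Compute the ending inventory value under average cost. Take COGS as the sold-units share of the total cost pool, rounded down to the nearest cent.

Ending inventory = $2,115.70

Oct 20, sell 1201: 1201/1457 × $12,041.30 → $9,925.60
Ending inventory (cost pool remaining) = $2,115.70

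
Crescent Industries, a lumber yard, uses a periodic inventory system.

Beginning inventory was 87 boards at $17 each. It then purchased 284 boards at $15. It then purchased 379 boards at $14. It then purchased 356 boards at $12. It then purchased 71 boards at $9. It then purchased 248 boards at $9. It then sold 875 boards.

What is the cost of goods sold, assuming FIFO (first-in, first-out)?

Sale 1 (875) [FIFO — oldest first]: 87 @ $17 + 284 @ $15 + 379 @ $14 + 125 @ $12 = $12,545
Ending inventory: 231 @ $12 + 71 @ $9 + 248 @ $9 = $5,643

COGS = $12,545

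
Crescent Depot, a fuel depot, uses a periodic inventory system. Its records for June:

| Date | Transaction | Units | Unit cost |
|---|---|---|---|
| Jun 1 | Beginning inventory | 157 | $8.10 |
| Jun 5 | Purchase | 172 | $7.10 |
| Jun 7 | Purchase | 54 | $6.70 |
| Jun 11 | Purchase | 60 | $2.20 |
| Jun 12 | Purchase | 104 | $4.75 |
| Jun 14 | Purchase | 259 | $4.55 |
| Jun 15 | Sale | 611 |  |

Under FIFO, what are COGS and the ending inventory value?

Jun 15, 611 sold [FIFO — oldest first]: 157 @ $8.10 + 172 @ $7.10 + 54 @ $6.70 + 60 @ $2.20 + 104 @ $4.75 + 64 @ $4.55 = $3,771.90
Ending inventory: 195 @ $4.55 = $887.25
Check: goods available $4,659.15 = COGS $3,771.90 + ending $887.25

COGS = $3,771.90; ending inventory = $887.25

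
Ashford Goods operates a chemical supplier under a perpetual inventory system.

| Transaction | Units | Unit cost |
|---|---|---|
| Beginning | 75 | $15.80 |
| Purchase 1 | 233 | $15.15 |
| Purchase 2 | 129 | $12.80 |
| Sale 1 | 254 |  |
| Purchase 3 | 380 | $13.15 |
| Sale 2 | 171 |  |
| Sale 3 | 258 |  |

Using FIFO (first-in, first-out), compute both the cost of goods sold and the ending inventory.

Sale 1 (254) [FIFO — oldest first]: 75 @ $15.80 + 179 @ $15.15 = $3,896.85
Sale 2 (171) [FIFO — oldest first]: 54 @ $15.15 + 117 @ $12.80 = $2,315.70
Sale 3 (258) [FIFO — oldest first]: 12 @ $12.80 + 246 @ $13.15 = $3,388.50
Total COGS = $3,896.85 + $2,315.70 + $3,388.50 = $9,601.05
Ending inventory: 134 @ $13.15 = $1,762.10
Check: goods available $11,363.15 = COGS $9,601.05 + ending $1,762.10

COGS = $9,601.05; ending inventory = $1,762.10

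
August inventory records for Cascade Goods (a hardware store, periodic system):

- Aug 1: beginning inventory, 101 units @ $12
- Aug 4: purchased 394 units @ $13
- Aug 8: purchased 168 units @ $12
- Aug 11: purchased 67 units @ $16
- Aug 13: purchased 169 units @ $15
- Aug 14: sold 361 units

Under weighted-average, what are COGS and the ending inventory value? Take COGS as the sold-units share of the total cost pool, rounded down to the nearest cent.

COGS = $4,801.42; ending inventory = $7,155.58

Aug 14, sell 361: 361/899 × $11,957.00 → $4,801.42
Ending inventory (cost pool remaining) = $7,155.58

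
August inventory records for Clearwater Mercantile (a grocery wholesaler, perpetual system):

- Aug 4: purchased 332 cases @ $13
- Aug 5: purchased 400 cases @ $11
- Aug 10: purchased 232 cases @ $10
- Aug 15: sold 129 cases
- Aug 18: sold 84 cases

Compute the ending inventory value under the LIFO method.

Aug 15, 129 sold [LIFO — newest first]: 129 @ $10 = $1,290
Aug 18, 84 sold [LIFO — newest first]: 84 @ $10 = $840
Total COGS = $1,290 + $840 = $2,130
Ending inventory: 332 @ $13 + 400 @ $11 + 19 @ $10 = $8,906

Ending inventory = $8,906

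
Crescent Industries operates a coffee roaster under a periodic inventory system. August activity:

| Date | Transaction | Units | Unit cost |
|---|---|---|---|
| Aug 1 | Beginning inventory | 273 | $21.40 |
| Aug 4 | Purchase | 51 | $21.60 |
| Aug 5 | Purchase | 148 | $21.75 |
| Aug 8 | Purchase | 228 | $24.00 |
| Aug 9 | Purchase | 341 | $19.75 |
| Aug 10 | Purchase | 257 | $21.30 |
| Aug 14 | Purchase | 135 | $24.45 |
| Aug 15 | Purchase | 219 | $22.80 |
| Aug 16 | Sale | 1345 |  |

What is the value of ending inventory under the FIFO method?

Aug 16, 1345 sold [FIFO — oldest first]: 273 @ $21.40 + 51 @ $21.60 + 148 @ $21.75 + 228 @ $24.00 + 341 @ $19.75 + 257 @ $21.30 + 47 @ $24.45 = $28,992.80
Ending inventory: 88 @ $24.45 + 219 @ $22.80 = $7,144.80
Check: goods available $36,137.60 = COGS $28,992.80 + ending $7,144.80

Ending inventory = $7,144.80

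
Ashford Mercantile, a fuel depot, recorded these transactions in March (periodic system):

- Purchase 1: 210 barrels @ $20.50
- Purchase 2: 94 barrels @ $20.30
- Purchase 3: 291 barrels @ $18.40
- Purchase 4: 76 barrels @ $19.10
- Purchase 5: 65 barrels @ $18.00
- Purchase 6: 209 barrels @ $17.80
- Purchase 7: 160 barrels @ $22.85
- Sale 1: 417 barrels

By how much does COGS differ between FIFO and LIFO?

FIFO COGS: 210 @ $20.50 + 94 @ $20.30 + 113 @ $18.40 = $8,292.40
LIFO COGS: 160 @ $22.85 + 209 @ $17.80 + 48 @ $18.00 = $8,240.20
Difference = |$8,292.40 − $8,240.20| = $52.20

$52.20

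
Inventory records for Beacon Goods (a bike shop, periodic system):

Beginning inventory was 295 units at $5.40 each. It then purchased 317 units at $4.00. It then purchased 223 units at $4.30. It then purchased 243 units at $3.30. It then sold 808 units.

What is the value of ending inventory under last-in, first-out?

Ending inventory = $1,458.00

Sale 1 (808) [LIFO — newest first]: 243 @ $3.30 + 223 @ $4.30 + 317 @ $4.00 + 25 @ $5.40 = $3,163.80
Ending inventory: 270 @ $5.40 = $1,458.00
Check: goods available $4,621.80 = COGS $3,163.80 + ending $1,458.00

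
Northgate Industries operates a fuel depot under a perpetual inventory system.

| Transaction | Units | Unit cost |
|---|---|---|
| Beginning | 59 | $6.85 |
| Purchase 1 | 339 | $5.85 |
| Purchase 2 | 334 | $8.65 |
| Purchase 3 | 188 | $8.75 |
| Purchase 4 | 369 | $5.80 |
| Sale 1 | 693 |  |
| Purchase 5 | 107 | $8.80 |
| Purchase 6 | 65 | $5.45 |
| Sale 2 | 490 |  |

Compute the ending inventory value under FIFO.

Ending inventory = $1,910.65

Sale 1 (693) [FIFO — oldest first]: 59 @ $6.85 + 339 @ $5.85 + 295 @ $8.65 = $4,939.05
Sale 2 (490) [FIFO — oldest first]: 39 @ $8.65 + 188 @ $8.75 + 263 @ $5.80 = $3,507.75
Total COGS = $4,939.05 + $3,507.75 = $8,446.80
Ending inventory: 106 @ $5.80 + 107 @ $8.80 + 65 @ $5.45 = $1,910.65
Check: goods available $10,357.45 = COGS $8,446.80 + ending $1,910.65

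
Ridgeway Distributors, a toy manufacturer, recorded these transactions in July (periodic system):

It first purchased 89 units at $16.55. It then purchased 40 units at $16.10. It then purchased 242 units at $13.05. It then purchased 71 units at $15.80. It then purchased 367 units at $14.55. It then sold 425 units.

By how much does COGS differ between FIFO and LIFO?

$128.00

FIFO COGS: 89 @ $16.55 + 40 @ $16.10 + 242 @ $13.05 + 54 @ $15.80 = $6,128.25
LIFO COGS: 367 @ $14.55 + 58 @ $15.80 = $6,256.25
Difference = |$6,128.25 − $6,256.25| = $128.00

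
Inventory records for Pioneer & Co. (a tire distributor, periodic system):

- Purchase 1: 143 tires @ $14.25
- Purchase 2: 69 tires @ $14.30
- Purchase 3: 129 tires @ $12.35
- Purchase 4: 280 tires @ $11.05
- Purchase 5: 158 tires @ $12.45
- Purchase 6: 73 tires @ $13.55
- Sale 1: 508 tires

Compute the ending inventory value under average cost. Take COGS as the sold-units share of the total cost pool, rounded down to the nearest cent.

Sale 1, sell 508: 508/852 × $10,667.85 → $6,360.64
Ending inventory (cost pool remaining) = $4,307.21

Ending inventory = $4,307.21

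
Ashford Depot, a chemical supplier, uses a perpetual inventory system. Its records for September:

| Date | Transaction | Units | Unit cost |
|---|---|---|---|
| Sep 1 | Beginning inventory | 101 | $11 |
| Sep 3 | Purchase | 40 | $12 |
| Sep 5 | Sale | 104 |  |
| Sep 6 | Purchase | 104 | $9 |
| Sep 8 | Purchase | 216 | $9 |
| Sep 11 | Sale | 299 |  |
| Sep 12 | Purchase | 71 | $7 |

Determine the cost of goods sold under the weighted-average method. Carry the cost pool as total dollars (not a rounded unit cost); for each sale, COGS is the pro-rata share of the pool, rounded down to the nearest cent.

COGS = $3,935.27

After Sep 1: 101 on hand, pool $1,111.00 (≈ $11.0000 each)
After Sep 3: 141 on hand, pool $1,591.00 (≈ $11.2837 each)
Sep 5, sell 104: 104/141 × $1,591.00 → $1,173.50
After Sep 6: 141 on hand, pool $1,353.50 (≈ $9.5993 each)
After Sep 8: 357 on hand, pool $3,297.50 (≈ $9.2367 each)
Sep 11, sell 299: 299/357 × $3,297.50 → $2,761.77
After Sep 12: 129 on hand, pool $1,032.73 (≈ $8.0057 each)
Total COGS = $1,173.50 + $2,761.77 = $3,935.27
Ending inventory (cost pool remaining) = $1,032.73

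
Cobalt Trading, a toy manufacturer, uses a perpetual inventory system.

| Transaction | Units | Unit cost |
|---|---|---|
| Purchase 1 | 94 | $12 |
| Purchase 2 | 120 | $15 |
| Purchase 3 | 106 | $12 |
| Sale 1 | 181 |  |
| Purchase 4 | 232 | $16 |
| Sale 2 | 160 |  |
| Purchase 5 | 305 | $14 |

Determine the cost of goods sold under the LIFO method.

COGS = $4,957

Sale 1 (181) [LIFO — newest first]: 106 @ $12 + 75 @ $15 = $2,397
Sale 2 (160) [LIFO — newest first]: 160 @ $16 = $2,560
Total COGS = $2,397 + $2,560 = $4,957
Ending inventory: 94 @ $12 + 45 @ $15 + 72 @ $16 + 305 @ $14 = $7,225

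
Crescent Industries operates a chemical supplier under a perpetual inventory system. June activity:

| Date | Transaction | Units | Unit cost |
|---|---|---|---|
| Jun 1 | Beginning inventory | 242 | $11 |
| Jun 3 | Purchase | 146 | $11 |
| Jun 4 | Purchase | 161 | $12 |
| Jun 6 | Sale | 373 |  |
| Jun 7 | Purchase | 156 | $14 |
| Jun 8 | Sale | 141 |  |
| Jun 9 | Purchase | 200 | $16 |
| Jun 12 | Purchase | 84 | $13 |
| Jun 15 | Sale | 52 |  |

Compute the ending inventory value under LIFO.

Jun 6, 373 sold [LIFO — newest first]: 161 @ $12 + 146 @ $11 + 66 @ $11 = $4,264
Jun 8, 141 sold [LIFO — newest first]: 141 @ $14 = $1,974
Jun 15, 52 sold [LIFO — newest first]: 52 @ $13 = $676
Total COGS = $4,264 + $1,974 + $676 = $6,914
Ending inventory: 176 @ $11 + 15 @ $14 + 200 @ $16 + 32 @ $13 = $5,762

Ending inventory = $5,762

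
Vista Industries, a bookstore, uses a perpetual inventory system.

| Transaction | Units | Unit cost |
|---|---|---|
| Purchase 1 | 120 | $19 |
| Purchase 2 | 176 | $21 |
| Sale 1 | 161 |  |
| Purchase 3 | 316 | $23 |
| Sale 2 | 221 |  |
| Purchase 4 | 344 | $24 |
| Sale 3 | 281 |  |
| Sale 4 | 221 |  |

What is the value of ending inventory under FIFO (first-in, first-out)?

Sale 1 (161) [FIFO — oldest first]: 120 @ $19 + 41 @ $21 = $3,141
Sale 2 (221) [FIFO — oldest first]: 135 @ $21 + 86 @ $23 = $4,813
Sale 3 (281) [FIFO — oldest first]: 230 @ $23 + 51 @ $24 = $6,514
Sale 4 (221) [FIFO — oldest first]: 221 @ $24 = $5,304
Total COGS = $3,141 + $4,813 + $6,514 + $5,304 = $19,772
Ending inventory: 72 @ $24 = $1,728

Ending inventory = $1,728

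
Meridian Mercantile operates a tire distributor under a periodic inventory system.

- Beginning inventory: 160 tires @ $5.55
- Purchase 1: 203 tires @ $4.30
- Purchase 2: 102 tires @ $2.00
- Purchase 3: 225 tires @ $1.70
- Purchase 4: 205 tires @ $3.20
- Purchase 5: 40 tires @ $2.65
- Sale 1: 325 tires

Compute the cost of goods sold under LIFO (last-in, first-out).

Sale 1 (325) [LIFO — newest first]: 40 @ $2.65 + 205 @ $3.20 + 80 @ $1.70 = $898.00
Ending inventory: 160 @ $5.55 + 203 @ $4.30 + 102 @ $2.00 + 145 @ $1.70 = $2,211.40
Check: goods available $3,109.40 = COGS $898.00 + ending $2,211.40

COGS = $898.00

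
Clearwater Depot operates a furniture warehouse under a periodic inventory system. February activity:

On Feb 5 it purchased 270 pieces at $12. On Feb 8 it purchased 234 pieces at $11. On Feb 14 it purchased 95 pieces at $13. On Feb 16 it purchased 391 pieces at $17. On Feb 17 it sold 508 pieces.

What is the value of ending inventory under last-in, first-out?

Ending inventory = $5,572

Feb 17, 508 sold [LIFO — newest first]: 391 @ $17 + 95 @ $13 + 22 @ $11 = $8,124
Ending inventory: 270 @ $12 + 212 @ $11 = $5,572
Check: goods available $13,696 = COGS $8,124 + ending $5,572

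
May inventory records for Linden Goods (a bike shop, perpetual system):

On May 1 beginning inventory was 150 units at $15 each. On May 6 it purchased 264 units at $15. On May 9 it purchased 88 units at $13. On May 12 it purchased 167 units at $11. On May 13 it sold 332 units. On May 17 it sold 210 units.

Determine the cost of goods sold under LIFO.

COGS = $7,286

May 13, 332 sold [LIFO — newest first]: 167 @ $11 + 88 @ $13 + 77 @ $15 = $4,136
May 17, 210 sold [LIFO — newest first]: 187 @ $15 + 23 @ $15 = $3,150
Total COGS = $4,136 + $3,150 = $7,286
Ending inventory: 127 @ $15 = $1,905
Check: goods available $9,191 = COGS $7,286 + ending $1,905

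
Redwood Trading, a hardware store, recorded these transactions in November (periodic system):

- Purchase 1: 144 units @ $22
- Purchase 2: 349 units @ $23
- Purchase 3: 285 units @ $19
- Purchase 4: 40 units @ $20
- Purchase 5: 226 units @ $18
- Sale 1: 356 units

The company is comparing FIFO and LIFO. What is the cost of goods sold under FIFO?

COGS = $8,044

FIFO COGS: 144 @ $22 + 212 @ $23 = $8,044
LIFO COGS: 226 @ $18 + 40 @ $20 + 90 @ $19 = $6,578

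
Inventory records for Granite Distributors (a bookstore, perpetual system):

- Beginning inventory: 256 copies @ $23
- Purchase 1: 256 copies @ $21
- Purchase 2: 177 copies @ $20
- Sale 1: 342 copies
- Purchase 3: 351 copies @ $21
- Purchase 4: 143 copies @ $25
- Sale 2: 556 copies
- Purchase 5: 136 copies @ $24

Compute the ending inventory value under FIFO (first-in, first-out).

Ending inventory = $9,821

Sale 1 (342) [FIFO — oldest first]: 256 @ $23 + 86 @ $21 = $7,694
Sale 2 (556) [FIFO — oldest first]: 170 @ $21 + 177 @ $20 + 209 @ $21 = $11,499
Total COGS = $7,694 + $11,499 = $19,193
Ending inventory: 142 @ $21 + 143 @ $25 + 136 @ $24 = $9,821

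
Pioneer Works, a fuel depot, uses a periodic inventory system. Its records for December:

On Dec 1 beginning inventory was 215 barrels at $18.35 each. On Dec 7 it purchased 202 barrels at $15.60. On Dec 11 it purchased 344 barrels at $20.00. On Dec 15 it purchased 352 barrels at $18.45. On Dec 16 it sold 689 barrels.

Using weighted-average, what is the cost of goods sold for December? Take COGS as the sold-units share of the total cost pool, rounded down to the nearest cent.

Dec 16, sell 689: 689/1113 × $20,470.85 → $12,672.43
Ending inventory (cost pool remaining) = $7,798.42

COGS = $12,672.43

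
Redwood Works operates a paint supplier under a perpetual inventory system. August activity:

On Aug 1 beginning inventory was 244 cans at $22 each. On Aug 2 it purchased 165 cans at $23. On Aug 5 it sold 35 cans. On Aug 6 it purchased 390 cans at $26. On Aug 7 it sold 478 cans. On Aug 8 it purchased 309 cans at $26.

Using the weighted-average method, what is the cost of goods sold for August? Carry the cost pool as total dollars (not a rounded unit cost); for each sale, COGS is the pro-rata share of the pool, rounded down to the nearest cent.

COGS = $12,370.53

After Aug 1: 244 on hand, pool $5,368.00 (≈ $22.0000 each)
After Aug 2: 409 on hand, pool $9,163.00 (≈ $22.4034 each)
Aug 5, sell 35: 35/409 × $9,163.00 → $784.11
After Aug 6: 764 on hand, pool $18,518.89 (≈ $24.2394 each)
Aug 7, sell 478: 478/764 × $18,518.89 → $11,586.42
After Aug 8: 595 on hand, pool $14,966.47 (≈ $25.1537 each)
Total COGS = $784.11 + $11,586.42 = $12,370.53
Ending inventory (cost pool remaining) = $14,966.47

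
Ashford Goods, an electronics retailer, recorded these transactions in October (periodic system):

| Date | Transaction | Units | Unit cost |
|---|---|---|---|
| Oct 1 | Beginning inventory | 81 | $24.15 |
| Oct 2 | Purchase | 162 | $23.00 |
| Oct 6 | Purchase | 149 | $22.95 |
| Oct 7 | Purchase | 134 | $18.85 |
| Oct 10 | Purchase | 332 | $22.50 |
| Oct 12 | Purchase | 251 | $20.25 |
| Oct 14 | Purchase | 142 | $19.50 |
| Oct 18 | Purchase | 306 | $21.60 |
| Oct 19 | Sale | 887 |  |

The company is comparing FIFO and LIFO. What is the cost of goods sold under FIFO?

COGS = $19,684.85

FIFO COGS: 81 @ $24.15 + 162 @ $23.00 + 149 @ $22.95 + 134 @ $18.85 + 332 @ $22.50 + 29 @ $20.25 = $19,684.85
LIFO COGS: 306 @ $21.60 + 142 @ $19.50 + 251 @ $20.25 + 188 @ $22.50 = $18,691.35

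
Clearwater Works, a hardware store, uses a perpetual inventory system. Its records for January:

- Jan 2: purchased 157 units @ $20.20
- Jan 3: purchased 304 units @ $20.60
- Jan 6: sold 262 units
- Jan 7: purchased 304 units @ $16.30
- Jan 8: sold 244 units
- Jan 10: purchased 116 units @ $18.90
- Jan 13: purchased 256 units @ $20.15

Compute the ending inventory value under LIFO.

Ending inventory = $12,365.40

Jan 6, 262 sold [LIFO — newest first]: 262 @ $20.60 = $5,397.20
Jan 8, 244 sold [LIFO — newest first]: 244 @ $16.30 = $3,977.20
Total COGS = $5,397.20 + $3,977.20 = $9,374.40
Ending inventory: 157 @ $20.20 + 42 @ $20.60 + 60 @ $16.30 + 116 @ $18.90 + 256 @ $20.15 = $12,365.40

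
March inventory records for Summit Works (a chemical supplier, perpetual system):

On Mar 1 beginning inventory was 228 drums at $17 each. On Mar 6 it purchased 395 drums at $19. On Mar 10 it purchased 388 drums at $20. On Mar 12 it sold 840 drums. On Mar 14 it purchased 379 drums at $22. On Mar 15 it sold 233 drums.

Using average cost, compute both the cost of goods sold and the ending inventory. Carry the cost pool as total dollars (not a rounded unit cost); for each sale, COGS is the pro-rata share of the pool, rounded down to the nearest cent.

After Mar 1: 228 on hand, pool $3,876.00 (≈ $17.0000 each)
After Mar 6: 623 on hand, pool $11,381.00 (≈ $18.2681 each)
After Mar 10: 1011 on hand, pool $19,141.00 (≈ $18.9327 each)
Mar 12, sell 840: 840/1011 × $19,141.00 → $15,903.50
After Mar 14: 550 on hand, pool $11,575.50 (≈ $21.0464 each)
Mar 15, sell 233: 233/550 × $11,575.50 → $4,903.80
Total COGS = $15,903.50 + $4,903.80 = $20,807.30
Ending inventory (cost pool remaining) = $6,671.70

COGS = $20,807.30; ending inventory = $6,671.70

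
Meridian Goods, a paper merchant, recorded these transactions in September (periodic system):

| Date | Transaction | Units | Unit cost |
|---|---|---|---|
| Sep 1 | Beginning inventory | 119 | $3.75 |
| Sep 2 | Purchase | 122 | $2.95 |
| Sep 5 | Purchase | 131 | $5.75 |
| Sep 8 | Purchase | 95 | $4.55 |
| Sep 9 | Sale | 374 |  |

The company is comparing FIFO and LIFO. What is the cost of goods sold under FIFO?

COGS = $1,568.50

FIFO COGS: 119 @ $3.75 + 122 @ $2.95 + 131 @ $5.75 + 2 @ $4.55 = $1,568.50
LIFO COGS: 95 @ $4.55 + 131 @ $5.75 + 122 @ $2.95 + 26 @ $3.75 = $1,642.90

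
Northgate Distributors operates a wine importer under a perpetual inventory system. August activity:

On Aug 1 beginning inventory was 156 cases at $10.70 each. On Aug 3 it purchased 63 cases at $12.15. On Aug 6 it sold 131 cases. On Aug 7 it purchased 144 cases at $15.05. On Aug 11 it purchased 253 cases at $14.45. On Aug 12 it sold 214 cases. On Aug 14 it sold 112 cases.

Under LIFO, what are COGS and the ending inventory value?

COGS = $6,247.55; ending inventory = $2,010.15

Aug 6, 131 sold [LIFO — newest first]: 63 @ $12.15 + 68 @ $10.70 = $1,493.05
Aug 12, 214 sold [LIFO — newest first]: 214 @ $14.45 = $3,092.30
Aug 14, 112 sold [LIFO — newest first]: 39 @ $14.45 + 73 @ $15.05 = $1,662.20
Total COGS = $1,493.05 + $3,092.30 + $1,662.20 = $6,247.55
Ending inventory: 88 @ $10.70 + 71 @ $15.05 = $2,010.15
Check: goods available $8,257.70 = COGS $6,247.55 + ending $2,010.15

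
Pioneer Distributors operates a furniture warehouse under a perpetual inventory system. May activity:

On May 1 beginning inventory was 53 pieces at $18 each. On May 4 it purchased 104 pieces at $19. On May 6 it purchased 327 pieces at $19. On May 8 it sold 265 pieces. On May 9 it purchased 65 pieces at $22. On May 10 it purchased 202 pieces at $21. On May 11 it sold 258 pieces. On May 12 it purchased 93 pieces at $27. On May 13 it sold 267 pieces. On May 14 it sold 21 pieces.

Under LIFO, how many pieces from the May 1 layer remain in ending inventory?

May 8, 265 sold [LIFO — newest first]: 265 @ $19 = $5,035
May 11, 258 sold [LIFO — newest first]: 202 @ $21 + 56 @ $22 = $5,474
May 13, 267 sold [LIFO — newest first]: 93 @ $27 + 9 @ $22 + 62 @ $19 + 103 @ $19 = $5,844
May 14, 21 sold [LIFO — newest first]: 1 @ $19 + 20 @ $18 = $379
Total COGS = $5,035 + $5,474 + $5,844 + $379 = $16,732
Ending inventory: 33 @ $18 = $594

33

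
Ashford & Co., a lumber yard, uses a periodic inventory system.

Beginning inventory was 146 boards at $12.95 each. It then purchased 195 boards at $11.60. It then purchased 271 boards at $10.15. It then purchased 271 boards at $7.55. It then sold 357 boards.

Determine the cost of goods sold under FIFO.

Sale 1 (357) [FIFO — oldest first]: 146 @ $12.95 + 195 @ $11.60 + 16 @ $10.15 = $4,315.10
Ending inventory: 255 @ $10.15 + 271 @ $7.55 = $4,634.30
Check: goods available $8,949.40 = COGS $4,315.10 + ending $4,634.30

COGS = $4,315.10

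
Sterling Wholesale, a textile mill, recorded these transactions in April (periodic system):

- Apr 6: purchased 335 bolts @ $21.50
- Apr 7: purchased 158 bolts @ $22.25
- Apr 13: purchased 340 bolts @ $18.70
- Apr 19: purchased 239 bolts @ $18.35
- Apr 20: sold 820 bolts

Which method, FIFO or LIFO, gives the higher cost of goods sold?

FIFO

FIFO COGS: 335 @ $21.50 + 158 @ $22.25 + 327 @ $18.70 = $16,832.90
LIFO COGS: 239 @ $18.35 + 340 @ $18.70 + 158 @ $22.25 + 83 @ $21.50 = $16,043.65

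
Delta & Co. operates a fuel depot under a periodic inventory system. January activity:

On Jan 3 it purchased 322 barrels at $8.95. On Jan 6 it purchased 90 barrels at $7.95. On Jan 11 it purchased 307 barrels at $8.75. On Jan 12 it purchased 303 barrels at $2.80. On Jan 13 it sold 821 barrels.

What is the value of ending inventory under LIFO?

Ending inventory = $1,798.95

Jan 13, 821 sold [LIFO — newest first]: 303 @ $2.80 + 307 @ $8.75 + 90 @ $7.95 + 121 @ $8.95 = $5,333.10
Ending inventory: 201 @ $8.95 = $1,798.95
Check: goods available $7,132.05 = COGS $5,333.10 + ending $1,798.95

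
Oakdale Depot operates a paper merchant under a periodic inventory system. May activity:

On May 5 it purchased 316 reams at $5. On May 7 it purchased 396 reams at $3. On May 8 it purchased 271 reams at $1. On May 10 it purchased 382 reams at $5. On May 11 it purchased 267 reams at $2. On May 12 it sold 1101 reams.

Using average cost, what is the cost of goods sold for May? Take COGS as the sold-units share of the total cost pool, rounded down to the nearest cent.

May 12, sell 1101: 1101/1632 × $5,483.00 → $3,699.00
Ending inventory (cost pool remaining) = $1,784.00

COGS = $3,699.00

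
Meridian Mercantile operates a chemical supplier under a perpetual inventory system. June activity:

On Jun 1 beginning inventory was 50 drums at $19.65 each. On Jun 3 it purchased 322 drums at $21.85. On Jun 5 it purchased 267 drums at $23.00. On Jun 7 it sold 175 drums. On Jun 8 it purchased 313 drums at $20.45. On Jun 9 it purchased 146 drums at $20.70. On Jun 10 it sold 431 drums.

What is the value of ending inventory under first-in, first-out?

Jun 7, 175 sold [FIFO — oldest first]: 50 @ $19.65 + 125 @ $21.85 = $3,713.75
Jun 10, 431 sold [FIFO — oldest first]: 197 @ $21.85 + 234 @ $23.00 = $9,686.45
Total COGS = $3,713.75 + $9,686.45 = $13,400.20
Ending inventory: 33 @ $23.00 + 313 @ $20.45 + 146 @ $20.70 = $10,182.05
Check: goods available $23,582.25 = COGS $13,400.20 + ending $10,182.05

Ending inventory = $10,182.05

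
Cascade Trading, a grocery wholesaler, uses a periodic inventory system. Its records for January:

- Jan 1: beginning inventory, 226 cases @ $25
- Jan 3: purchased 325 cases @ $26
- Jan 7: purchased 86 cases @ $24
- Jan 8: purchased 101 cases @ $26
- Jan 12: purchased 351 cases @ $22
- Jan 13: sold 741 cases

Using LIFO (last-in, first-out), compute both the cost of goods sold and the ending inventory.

COGS = $17,690; ending inventory = $8,822

Jan 13, 741 sold [LIFO — newest first]: 351 @ $22 + 101 @ $26 + 86 @ $24 + 203 @ $26 = $17,690
Ending inventory: 226 @ $25 + 122 @ $26 = $8,822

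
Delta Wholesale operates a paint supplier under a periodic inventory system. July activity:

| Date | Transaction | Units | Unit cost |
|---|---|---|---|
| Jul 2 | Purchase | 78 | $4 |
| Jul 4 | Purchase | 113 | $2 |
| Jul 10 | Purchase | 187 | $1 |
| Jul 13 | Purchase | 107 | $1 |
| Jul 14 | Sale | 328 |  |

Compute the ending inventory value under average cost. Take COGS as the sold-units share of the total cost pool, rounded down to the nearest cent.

Ending inventory = $269.33

Jul 14, sell 328: 328/485 × $832.00 → $562.67
Ending inventory (cost pool remaining) = $269.33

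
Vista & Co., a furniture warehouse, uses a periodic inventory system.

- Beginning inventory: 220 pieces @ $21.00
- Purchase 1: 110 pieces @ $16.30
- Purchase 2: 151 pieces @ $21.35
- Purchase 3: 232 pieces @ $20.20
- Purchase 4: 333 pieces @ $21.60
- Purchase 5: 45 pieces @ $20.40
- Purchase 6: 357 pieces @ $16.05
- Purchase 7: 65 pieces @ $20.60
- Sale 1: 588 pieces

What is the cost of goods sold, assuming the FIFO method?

Sale 1 (588) [FIFO — oldest first]: 220 @ $21.00 + 110 @ $16.30 + 151 @ $21.35 + 107 @ $20.20 = $11,798.25
Ending inventory: 125 @ $20.20 + 333 @ $21.60 + 45 @ $20.40 + 357 @ $16.05 + 65 @ $20.60 = $17,704.65
Check: goods available $29,502.90 = COGS $11,798.25 + ending $17,704.65

COGS = $11,798.25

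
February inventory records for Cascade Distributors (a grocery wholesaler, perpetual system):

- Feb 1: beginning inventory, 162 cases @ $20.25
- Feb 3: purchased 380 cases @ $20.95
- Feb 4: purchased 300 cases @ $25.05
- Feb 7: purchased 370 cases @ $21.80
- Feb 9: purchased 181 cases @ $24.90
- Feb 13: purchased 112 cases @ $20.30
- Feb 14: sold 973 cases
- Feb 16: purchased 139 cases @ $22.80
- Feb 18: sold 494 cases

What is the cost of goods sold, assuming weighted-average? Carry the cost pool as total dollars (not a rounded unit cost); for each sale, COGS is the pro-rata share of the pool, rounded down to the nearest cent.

COGS = $32,802.89

After Feb 1: 162 on hand, pool $3,280.50 (≈ $20.2500 each)
After Feb 3: 542 on hand, pool $11,241.50 (≈ $20.7408 each)
After Feb 4: 842 on hand, pool $18,756.50 (≈ $22.2761 each)
After Feb 7: 1212 on hand, pool $26,822.50 (≈ $22.1308 each)
After Feb 9: 1393 on hand, pool $31,329.40 (≈ $22.4906 each)
After Feb 13: 1505 on hand, pool $33,603.00 (≈ $22.3276 each)
Feb 14, sell 973: 973/1505 × $33,603.00 → $21,724.73
After Feb 16: 671 on hand, pool $15,047.47 (≈ $22.4254 each)
Feb 18, sell 494: 494/671 × $15,047.47 → $11,078.16
Total COGS = $21,724.73 + $11,078.16 = $32,802.89
Ending inventory (cost pool remaining) = $3,969.31
Check: goods available $36,772.20 = COGS $32,802.89 + ending $3,969.31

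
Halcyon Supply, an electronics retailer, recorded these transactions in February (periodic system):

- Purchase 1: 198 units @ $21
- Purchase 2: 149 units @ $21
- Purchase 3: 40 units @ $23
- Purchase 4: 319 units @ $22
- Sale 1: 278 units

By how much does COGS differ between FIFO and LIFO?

$278

FIFO COGS: 198 @ $21 + 80 @ $21 = $5,838
LIFO COGS: 278 @ $22 = $6,116
Difference = |$5,838 − $6,116| = $278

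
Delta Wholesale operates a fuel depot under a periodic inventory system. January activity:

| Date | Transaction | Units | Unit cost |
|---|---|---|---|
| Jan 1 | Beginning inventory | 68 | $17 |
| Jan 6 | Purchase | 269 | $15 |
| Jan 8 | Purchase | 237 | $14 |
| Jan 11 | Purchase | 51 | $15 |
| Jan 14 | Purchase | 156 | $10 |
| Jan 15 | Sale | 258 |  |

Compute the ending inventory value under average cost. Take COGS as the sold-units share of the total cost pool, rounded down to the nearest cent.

Ending inventory = $7,255.04

Jan 15, sell 258: 258/781 × $10,834.00 → $3,578.96
Ending inventory (cost pool remaining) = $7,255.04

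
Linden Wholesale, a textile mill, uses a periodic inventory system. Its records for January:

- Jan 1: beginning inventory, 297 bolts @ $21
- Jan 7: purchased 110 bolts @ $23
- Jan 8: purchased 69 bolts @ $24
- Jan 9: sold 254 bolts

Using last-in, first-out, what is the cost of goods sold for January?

Jan 9, 254 sold [LIFO — newest first]: 69 @ $24 + 110 @ $23 + 75 @ $21 = $5,761
Ending inventory: 222 @ $21 = $4,662

COGS = $5,761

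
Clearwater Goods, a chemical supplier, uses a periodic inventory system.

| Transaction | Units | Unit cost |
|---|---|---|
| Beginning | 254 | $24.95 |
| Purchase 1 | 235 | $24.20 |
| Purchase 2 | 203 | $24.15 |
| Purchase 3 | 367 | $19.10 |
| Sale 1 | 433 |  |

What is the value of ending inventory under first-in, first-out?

Ending inventory = $13,267.35

Sale 1 (433) [FIFO — oldest first]: 254 @ $24.95 + 179 @ $24.20 = $10,669.10
Ending inventory: 56 @ $24.20 + 203 @ $24.15 + 367 @ $19.10 = $13,267.35
Check: goods available $23,936.45 = COGS $10,669.10 + ending $13,267.35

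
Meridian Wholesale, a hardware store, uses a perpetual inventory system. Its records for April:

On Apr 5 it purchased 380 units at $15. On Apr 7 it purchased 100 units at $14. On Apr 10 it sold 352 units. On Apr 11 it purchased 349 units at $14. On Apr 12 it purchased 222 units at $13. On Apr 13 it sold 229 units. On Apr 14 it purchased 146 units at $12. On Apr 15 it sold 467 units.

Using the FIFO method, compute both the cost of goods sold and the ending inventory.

Apr 10, 352 sold [FIFO — oldest first]: 352 @ $15 = $5,280
Apr 13, 229 sold [FIFO — oldest first]: 28 @ $15 + 100 @ $14 + 101 @ $14 = $3,234
Apr 15, 467 sold [FIFO — oldest first]: 248 @ $14 + 219 @ $13 = $6,319
Total COGS = $5,280 + $3,234 + $6,319 = $14,833
Ending inventory: 3 @ $13 + 146 @ $12 = $1,791

COGS = $14,833; ending inventory = $1,791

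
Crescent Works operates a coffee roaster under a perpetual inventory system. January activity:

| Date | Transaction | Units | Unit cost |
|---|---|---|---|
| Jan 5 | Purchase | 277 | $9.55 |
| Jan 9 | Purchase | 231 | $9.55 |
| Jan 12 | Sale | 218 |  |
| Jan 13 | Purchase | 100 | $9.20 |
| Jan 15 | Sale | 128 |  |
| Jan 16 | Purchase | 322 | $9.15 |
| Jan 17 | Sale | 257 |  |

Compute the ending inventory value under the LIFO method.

Ending inventory = $3,096.85

Jan 12, 218 sold [LIFO — newest first]: 218 @ $9.55 = $2,081.90
Jan 15, 128 sold [LIFO — newest first]: 100 @ $9.20 + 13 @ $9.55 + 15 @ $9.55 = $1,187.40
Jan 17, 257 sold [LIFO — newest first]: 257 @ $9.15 = $2,351.55
Total COGS = $2,081.90 + $1,187.40 + $2,351.55 = $5,620.85
Ending inventory: 262 @ $9.55 + 65 @ $9.15 = $3,096.85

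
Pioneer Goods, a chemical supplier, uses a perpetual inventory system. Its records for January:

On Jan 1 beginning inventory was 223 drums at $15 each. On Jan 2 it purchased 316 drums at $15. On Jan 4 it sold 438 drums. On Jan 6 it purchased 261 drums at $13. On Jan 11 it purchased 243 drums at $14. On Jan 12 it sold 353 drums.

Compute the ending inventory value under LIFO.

Ending inventory = $3,478

Jan 4, 438 sold [LIFO — newest first]: 316 @ $15 + 122 @ $15 = $6,570
Jan 12, 353 sold [LIFO — newest first]: 243 @ $14 + 110 @ $13 = $4,832
Total COGS = $6,570 + $4,832 = $11,402
Ending inventory: 101 @ $15 + 151 @ $13 = $3,478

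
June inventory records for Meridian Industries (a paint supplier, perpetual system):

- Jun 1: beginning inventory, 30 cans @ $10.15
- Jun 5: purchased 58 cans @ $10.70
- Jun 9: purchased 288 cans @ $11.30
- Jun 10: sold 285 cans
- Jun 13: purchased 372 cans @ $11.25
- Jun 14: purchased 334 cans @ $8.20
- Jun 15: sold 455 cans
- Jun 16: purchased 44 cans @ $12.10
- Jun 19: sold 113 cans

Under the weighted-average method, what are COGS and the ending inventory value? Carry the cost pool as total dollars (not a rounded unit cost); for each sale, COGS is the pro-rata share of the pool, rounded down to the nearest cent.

After Jun 1: 30 on hand, pool $304.50 (≈ $10.1500 each)
After Jun 5: 88 on hand, pool $925.10 (≈ $10.5125 each)
After Jun 9: 376 on hand, pool $4,179.50 (≈ $11.1157 each)
Jun 10, sell 285: 285/376 × $4,179.50 → $3,167.97
After Jun 13: 463 on hand, pool $5,196.53 (≈ $11.2236 each)
After Jun 14: 797 on hand, pool $7,935.33 (≈ $9.9565 each)
Jun 15, sell 455: 455/797 × $7,935.33 → $4,530.20
After Jun 16: 386 on hand, pool $3,937.53 (≈ $10.2009 each)
Jun 19, sell 113: 113/386 × $3,937.53 → $1,152.69
Total COGS = $3,167.97 + $4,530.20 + $1,152.69 = $8,850.86
Ending inventory (cost pool remaining) = $2,784.84

COGS = $8,850.86; ending inventory = $2,784.84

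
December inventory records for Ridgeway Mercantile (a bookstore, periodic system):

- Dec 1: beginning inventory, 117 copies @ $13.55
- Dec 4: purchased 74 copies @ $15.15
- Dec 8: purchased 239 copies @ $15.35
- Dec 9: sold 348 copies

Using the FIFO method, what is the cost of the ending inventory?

Ending inventory = $1,258.70

Dec 9, 348 sold [FIFO — oldest first]: 117 @ $13.55 + 74 @ $15.15 + 157 @ $15.35 = $5,116.40
Ending inventory: 82 @ $15.35 = $1,258.70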